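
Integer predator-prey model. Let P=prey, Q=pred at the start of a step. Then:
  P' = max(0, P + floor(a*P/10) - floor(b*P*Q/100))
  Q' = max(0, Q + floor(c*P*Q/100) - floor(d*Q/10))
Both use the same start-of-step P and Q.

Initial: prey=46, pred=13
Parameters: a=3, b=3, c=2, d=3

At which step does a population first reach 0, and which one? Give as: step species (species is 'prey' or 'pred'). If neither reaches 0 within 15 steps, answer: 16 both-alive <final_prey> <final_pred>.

Answer: 5 prey

Derivation:
Step 1: prey: 46+13-17=42; pred: 13+11-3=21
Step 2: prey: 42+12-26=28; pred: 21+17-6=32
Step 3: prey: 28+8-26=10; pred: 32+17-9=40
Step 4: prey: 10+3-12=1; pred: 40+8-12=36
Step 5: prey: 1+0-1=0; pred: 36+0-10=26
First extinction: prey at step 5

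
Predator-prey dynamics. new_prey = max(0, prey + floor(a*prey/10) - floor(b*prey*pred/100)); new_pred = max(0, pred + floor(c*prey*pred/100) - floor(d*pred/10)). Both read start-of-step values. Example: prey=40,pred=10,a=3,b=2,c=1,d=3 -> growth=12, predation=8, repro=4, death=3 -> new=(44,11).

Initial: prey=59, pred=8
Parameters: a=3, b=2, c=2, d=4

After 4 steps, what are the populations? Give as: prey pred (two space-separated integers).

Step 1: prey: 59+17-9=67; pred: 8+9-3=14
Step 2: prey: 67+20-18=69; pred: 14+18-5=27
Step 3: prey: 69+20-37=52; pred: 27+37-10=54
Step 4: prey: 52+15-56=11; pred: 54+56-21=89

Answer: 11 89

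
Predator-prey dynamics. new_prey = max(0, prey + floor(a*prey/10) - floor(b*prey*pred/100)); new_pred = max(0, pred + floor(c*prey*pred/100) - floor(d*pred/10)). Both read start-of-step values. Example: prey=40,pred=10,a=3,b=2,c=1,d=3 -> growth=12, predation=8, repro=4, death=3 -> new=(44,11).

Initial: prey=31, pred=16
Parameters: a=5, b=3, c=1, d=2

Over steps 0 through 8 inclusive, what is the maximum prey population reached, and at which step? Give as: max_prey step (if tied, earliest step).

Answer: 32 1

Derivation:
Step 1: prey: 31+15-14=32; pred: 16+4-3=17
Step 2: prey: 32+16-16=32; pred: 17+5-3=19
Step 3: prey: 32+16-18=30; pred: 19+6-3=22
Step 4: prey: 30+15-19=26; pred: 22+6-4=24
Step 5: prey: 26+13-18=21; pred: 24+6-4=26
Step 6: prey: 21+10-16=15; pred: 26+5-5=26
Step 7: prey: 15+7-11=11; pred: 26+3-5=24
Step 8: prey: 11+5-7=9; pred: 24+2-4=22
Max prey = 32 at step 1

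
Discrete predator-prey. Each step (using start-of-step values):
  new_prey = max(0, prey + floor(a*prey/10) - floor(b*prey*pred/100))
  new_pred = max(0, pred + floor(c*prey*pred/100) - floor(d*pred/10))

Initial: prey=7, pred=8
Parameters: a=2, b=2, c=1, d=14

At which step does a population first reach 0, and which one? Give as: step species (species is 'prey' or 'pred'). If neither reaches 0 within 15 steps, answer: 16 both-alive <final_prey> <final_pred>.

Step 1: prey: 7+1-1=7; pred: 8+0-11=0
First extinction: pred at step 1

Answer: 1 pred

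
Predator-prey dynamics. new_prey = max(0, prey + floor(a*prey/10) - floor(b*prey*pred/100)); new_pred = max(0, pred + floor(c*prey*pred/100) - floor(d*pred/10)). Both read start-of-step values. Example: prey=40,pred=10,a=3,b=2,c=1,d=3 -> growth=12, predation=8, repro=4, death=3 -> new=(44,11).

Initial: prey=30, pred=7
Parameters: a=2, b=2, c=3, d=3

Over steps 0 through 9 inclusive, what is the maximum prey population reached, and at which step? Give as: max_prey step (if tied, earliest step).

Answer: 32 1

Derivation:
Step 1: prey: 30+6-4=32; pred: 7+6-2=11
Step 2: prey: 32+6-7=31; pred: 11+10-3=18
Step 3: prey: 31+6-11=26; pred: 18+16-5=29
Step 4: prey: 26+5-15=16; pred: 29+22-8=43
Step 5: prey: 16+3-13=6; pred: 43+20-12=51
Step 6: prey: 6+1-6=1; pred: 51+9-15=45
Step 7: prey: 1+0-0=1; pred: 45+1-13=33
Step 8: prey: 1+0-0=1; pred: 33+0-9=24
Step 9: prey: 1+0-0=1; pred: 24+0-7=17
Max prey = 32 at step 1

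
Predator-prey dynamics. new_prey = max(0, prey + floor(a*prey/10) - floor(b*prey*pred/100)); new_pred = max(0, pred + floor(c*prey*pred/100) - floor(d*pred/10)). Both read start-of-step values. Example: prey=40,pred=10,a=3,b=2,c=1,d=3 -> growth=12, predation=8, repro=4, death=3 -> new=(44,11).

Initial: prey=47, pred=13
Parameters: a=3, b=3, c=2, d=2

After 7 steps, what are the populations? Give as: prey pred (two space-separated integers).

Answer: 0 24

Derivation:
Step 1: prey: 47+14-18=43; pred: 13+12-2=23
Step 2: prey: 43+12-29=26; pred: 23+19-4=38
Step 3: prey: 26+7-29=4; pred: 38+19-7=50
Step 4: prey: 4+1-6=0; pred: 50+4-10=44
Step 5: prey: 0+0-0=0; pred: 44+0-8=36
Step 6: prey: 0+0-0=0; pred: 36+0-7=29
Step 7: prey: 0+0-0=0; pred: 29+0-5=24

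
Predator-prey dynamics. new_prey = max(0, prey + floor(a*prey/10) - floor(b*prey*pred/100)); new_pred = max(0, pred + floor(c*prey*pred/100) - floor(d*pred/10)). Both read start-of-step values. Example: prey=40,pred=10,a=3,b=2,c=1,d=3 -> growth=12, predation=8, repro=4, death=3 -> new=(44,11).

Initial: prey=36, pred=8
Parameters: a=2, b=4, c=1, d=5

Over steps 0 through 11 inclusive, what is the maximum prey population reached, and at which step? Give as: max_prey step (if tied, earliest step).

Step 1: prey: 36+7-11=32; pred: 8+2-4=6
Step 2: prey: 32+6-7=31; pred: 6+1-3=4
Step 3: prey: 31+6-4=33; pred: 4+1-2=3
Step 4: prey: 33+6-3=36; pred: 3+0-1=2
Step 5: prey: 36+7-2=41; pred: 2+0-1=1
Step 6: prey: 41+8-1=48; pred: 1+0-0=1
Step 7: prey: 48+9-1=56; pred: 1+0-0=1
Step 8: prey: 56+11-2=65; pred: 1+0-0=1
Step 9: prey: 65+13-2=76; pred: 1+0-0=1
Step 10: prey: 76+15-3=88; pred: 1+0-0=1
Step 11: prey: 88+17-3=102; pred: 1+0-0=1
Max prey = 102 at step 11

Answer: 102 11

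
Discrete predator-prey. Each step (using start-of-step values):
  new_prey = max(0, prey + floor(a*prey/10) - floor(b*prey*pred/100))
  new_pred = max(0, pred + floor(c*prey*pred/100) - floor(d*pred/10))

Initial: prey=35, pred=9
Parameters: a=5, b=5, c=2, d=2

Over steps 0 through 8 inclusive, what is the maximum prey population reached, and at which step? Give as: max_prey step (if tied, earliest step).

Answer: 37 1

Derivation:
Step 1: prey: 35+17-15=37; pred: 9+6-1=14
Step 2: prey: 37+18-25=30; pred: 14+10-2=22
Step 3: prey: 30+15-33=12; pred: 22+13-4=31
Step 4: prey: 12+6-18=0; pred: 31+7-6=32
Step 5: prey: 0+0-0=0; pred: 32+0-6=26
Step 6: prey: 0+0-0=0; pred: 26+0-5=21
Step 7: prey: 0+0-0=0; pred: 21+0-4=17
Step 8: prey: 0+0-0=0; pred: 17+0-3=14
Max prey = 37 at step 1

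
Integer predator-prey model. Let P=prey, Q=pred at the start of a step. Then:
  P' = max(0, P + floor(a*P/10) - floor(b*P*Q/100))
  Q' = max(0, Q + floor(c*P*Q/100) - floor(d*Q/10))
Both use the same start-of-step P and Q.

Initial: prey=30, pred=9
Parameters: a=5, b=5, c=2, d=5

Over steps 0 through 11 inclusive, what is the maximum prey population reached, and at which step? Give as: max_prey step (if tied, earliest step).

Step 1: prey: 30+15-13=32; pred: 9+5-4=10
Step 2: prey: 32+16-16=32; pred: 10+6-5=11
Step 3: prey: 32+16-17=31; pred: 11+7-5=13
Step 4: prey: 31+15-20=26; pred: 13+8-6=15
Step 5: prey: 26+13-19=20; pred: 15+7-7=15
Step 6: prey: 20+10-15=15; pred: 15+6-7=14
Step 7: prey: 15+7-10=12; pred: 14+4-7=11
Step 8: prey: 12+6-6=12; pred: 11+2-5=8
Step 9: prey: 12+6-4=14; pred: 8+1-4=5
Step 10: prey: 14+7-3=18; pred: 5+1-2=4
Step 11: prey: 18+9-3=24; pred: 4+1-2=3
Max prey = 32 at step 1

Answer: 32 1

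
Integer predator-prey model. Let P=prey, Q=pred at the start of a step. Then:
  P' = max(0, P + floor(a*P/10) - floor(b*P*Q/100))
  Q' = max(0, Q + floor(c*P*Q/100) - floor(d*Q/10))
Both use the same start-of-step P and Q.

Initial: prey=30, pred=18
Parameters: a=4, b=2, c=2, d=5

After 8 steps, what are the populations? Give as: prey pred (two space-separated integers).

Step 1: prey: 30+12-10=32; pred: 18+10-9=19
Step 2: prey: 32+12-12=32; pred: 19+12-9=22
Step 3: prey: 32+12-14=30; pred: 22+14-11=25
Step 4: prey: 30+12-15=27; pred: 25+15-12=28
Step 5: prey: 27+10-15=22; pred: 28+15-14=29
Step 6: prey: 22+8-12=18; pred: 29+12-14=27
Step 7: prey: 18+7-9=16; pred: 27+9-13=23
Step 8: prey: 16+6-7=15; pred: 23+7-11=19

Answer: 15 19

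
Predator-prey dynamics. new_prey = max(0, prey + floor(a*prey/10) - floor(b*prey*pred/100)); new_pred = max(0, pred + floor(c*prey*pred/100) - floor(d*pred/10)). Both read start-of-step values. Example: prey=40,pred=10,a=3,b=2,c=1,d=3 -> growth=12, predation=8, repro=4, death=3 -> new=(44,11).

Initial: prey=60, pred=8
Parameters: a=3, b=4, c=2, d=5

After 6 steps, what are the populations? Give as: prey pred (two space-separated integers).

Step 1: prey: 60+18-19=59; pred: 8+9-4=13
Step 2: prey: 59+17-30=46; pred: 13+15-6=22
Step 3: prey: 46+13-40=19; pred: 22+20-11=31
Step 4: prey: 19+5-23=1; pred: 31+11-15=27
Step 5: prey: 1+0-1=0; pred: 27+0-13=14
Step 6: prey: 0+0-0=0; pred: 14+0-7=7

Answer: 0 7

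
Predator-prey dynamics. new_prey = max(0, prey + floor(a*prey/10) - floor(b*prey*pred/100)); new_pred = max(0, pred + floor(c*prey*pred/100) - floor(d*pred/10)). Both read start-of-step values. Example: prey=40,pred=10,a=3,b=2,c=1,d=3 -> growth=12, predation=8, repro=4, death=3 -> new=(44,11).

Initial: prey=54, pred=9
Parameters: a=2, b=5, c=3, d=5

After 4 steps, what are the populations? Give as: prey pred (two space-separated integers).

Answer: 0 13

Derivation:
Step 1: prey: 54+10-24=40; pred: 9+14-4=19
Step 2: prey: 40+8-38=10; pred: 19+22-9=32
Step 3: prey: 10+2-16=0; pred: 32+9-16=25
Step 4: prey: 0+0-0=0; pred: 25+0-12=13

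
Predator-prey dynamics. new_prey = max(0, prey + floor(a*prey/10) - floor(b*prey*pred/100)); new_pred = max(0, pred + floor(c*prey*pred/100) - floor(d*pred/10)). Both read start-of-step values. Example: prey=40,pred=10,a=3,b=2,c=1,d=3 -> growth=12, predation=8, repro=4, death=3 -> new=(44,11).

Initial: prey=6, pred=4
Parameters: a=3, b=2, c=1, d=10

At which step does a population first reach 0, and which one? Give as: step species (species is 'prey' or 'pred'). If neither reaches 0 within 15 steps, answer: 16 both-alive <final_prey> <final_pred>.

Step 1: prey: 6+1-0=7; pred: 4+0-4=0
First extinction: pred at step 1

Answer: 1 pred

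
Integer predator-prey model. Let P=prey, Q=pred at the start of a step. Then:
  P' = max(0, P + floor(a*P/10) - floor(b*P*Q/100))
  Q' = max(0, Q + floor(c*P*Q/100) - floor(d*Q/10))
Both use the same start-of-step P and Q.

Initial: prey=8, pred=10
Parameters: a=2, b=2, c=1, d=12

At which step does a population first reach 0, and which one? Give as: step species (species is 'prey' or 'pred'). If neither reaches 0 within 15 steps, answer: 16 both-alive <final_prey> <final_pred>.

Step 1: prey: 8+1-1=8; pred: 10+0-12=0
First extinction: pred at step 1

Answer: 1 pred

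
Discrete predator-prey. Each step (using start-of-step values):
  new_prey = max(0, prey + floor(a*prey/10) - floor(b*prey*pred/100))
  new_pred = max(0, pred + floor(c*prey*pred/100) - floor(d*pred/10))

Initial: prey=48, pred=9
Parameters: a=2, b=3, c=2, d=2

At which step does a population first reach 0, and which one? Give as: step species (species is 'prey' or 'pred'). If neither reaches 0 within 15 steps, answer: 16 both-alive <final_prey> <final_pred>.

Answer: 4 prey

Derivation:
Step 1: prey: 48+9-12=45; pred: 9+8-1=16
Step 2: prey: 45+9-21=33; pred: 16+14-3=27
Step 3: prey: 33+6-26=13; pred: 27+17-5=39
Step 4: prey: 13+2-15=0; pred: 39+10-7=42
First extinction: prey at step 4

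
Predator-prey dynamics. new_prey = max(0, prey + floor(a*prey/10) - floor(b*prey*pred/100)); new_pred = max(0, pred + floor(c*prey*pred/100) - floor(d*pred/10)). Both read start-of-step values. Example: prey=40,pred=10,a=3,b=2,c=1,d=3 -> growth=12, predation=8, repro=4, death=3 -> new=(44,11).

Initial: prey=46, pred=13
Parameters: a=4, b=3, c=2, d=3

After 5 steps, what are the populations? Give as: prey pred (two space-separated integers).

Answer: 0 33

Derivation:
Step 1: prey: 46+18-17=47; pred: 13+11-3=21
Step 2: prey: 47+18-29=36; pred: 21+19-6=34
Step 3: prey: 36+14-36=14; pred: 34+24-10=48
Step 4: prey: 14+5-20=0; pred: 48+13-14=47
Step 5: prey: 0+0-0=0; pred: 47+0-14=33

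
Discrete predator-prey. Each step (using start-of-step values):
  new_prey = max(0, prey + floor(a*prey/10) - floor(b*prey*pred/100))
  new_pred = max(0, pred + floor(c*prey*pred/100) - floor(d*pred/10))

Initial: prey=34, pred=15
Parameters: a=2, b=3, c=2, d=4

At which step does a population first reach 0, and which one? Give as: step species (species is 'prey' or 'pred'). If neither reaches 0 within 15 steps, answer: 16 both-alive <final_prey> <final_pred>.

Answer: 16 both-alive 3 2

Derivation:
Step 1: prey: 34+6-15=25; pred: 15+10-6=19
Step 2: prey: 25+5-14=16; pred: 19+9-7=21
Step 3: prey: 16+3-10=9; pred: 21+6-8=19
Step 4: prey: 9+1-5=5; pred: 19+3-7=15
Step 5: prey: 5+1-2=4; pred: 15+1-6=10
Step 6: prey: 4+0-1=3; pred: 10+0-4=6
Step 7: prey: 3+0-0=3; pred: 6+0-2=4
Step 8: prey: 3+0-0=3; pred: 4+0-1=3
Step 9: prey: 3+0-0=3; pred: 3+0-1=2
Step 10: prey: 3+0-0=3; pred: 2+0-0=2
Steps 11-15: state stable at prey=3, pred=2 (no change)
No extinction within 15 steps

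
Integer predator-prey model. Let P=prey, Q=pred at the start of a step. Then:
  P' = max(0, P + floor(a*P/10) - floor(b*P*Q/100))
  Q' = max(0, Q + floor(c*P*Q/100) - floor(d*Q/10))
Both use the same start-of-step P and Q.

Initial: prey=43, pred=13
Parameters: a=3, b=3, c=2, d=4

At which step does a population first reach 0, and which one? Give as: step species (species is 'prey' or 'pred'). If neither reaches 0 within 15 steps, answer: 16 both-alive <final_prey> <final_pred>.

Step 1: prey: 43+12-16=39; pred: 13+11-5=19
Step 2: prey: 39+11-22=28; pred: 19+14-7=26
Step 3: prey: 28+8-21=15; pred: 26+14-10=30
Step 4: prey: 15+4-13=6; pred: 30+9-12=27
Step 5: prey: 6+1-4=3; pred: 27+3-10=20
Step 6: prey: 3+0-1=2; pred: 20+1-8=13
Step 7: prey: 2+0-0=2; pred: 13+0-5=8
Step 8: prey: 2+0-0=2; pred: 8+0-3=5
Step 9: prey: 2+0-0=2; pred: 5+0-2=3
Step 10: prey: 2+0-0=2; pred: 3+0-1=2
Step 11: prey: 2+0-0=2; pred: 2+0-0=2
Steps 12-15: state stable at prey=2, pred=2 (no change)
No extinction within 15 steps

Answer: 16 both-alive 2 2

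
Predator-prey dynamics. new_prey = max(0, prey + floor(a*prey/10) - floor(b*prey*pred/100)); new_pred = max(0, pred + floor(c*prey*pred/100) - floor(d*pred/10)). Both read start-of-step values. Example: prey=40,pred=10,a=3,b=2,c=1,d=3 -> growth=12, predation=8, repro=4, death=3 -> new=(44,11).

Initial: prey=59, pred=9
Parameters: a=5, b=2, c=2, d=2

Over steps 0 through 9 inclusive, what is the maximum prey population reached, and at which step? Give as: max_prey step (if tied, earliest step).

Answer: 89 2

Derivation:
Step 1: prey: 59+29-10=78; pred: 9+10-1=18
Step 2: prey: 78+39-28=89; pred: 18+28-3=43
Step 3: prey: 89+44-76=57; pred: 43+76-8=111
Step 4: prey: 57+28-126=0; pred: 111+126-22=215
Step 5: prey: 0+0-0=0; pred: 215+0-43=172
Step 6: prey: 0+0-0=0; pred: 172+0-34=138
Step 7: prey: 0+0-0=0; pred: 138+0-27=111
Step 8: prey: 0+0-0=0; pred: 111+0-22=89
Step 9: prey: 0+0-0=0; pred: 89+0-17=72
Max prey = 89 at step 2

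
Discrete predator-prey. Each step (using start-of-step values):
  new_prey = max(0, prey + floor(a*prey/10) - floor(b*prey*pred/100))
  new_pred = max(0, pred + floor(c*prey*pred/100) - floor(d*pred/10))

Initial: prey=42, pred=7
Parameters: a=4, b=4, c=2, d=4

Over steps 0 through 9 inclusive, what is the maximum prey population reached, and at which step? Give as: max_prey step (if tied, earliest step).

Answer: 47 1

Derivation:
Step 1: prey: 42+16-11=47; pred: 7+5-2=10
Step 2: prey: 47+18-18=47; pred: 10+9-4=15
Step 3: prey: 47+18-28=37; pred: 15+14-6=23
Step 4: prey: 37+14-34=17; pred: 23+17-9=31
Step 5: prey: 17+6-21=2; pred: 31+10-12=29
Step 6: prey: 2+0-2=0; pred: 29+1-11=19
Step 7: prey: 0+0-0=0; pred: 19+0-7=12
Step 8: prey: 0+0-0=0; pred: 12+0-4=8
Step 9: prey: 0+0-0=0; pred: 8+0-3=5
Max prey = 47 at step 1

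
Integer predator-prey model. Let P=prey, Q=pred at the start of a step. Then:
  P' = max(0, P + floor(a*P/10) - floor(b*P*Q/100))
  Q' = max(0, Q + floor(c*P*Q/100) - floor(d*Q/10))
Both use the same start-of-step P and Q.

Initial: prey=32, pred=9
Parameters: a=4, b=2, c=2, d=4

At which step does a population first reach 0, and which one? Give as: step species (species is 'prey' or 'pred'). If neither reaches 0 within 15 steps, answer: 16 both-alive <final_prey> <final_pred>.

Answer: 7 prey

Derivation:
Step 1: prey: 32+12-5=39; pred: 9+5-3=11
Step 2: prey: 39+15-8=46; pred: 11+8-4=15
Step 3: prey: 46+18-13=51; pred: 15+13-6=22
Step 4: prey: 51+20-22=49; pred: 22+22-8=36
Step 5: prey: 49+19-35=33; pred: 36+35-14=57
Step 6: prey: 33+13-37=9; pred: 57+37-22=72
Step 7: prey: 9+3-12=0; pred: 72+12-28=56
First extinction: prey at step 7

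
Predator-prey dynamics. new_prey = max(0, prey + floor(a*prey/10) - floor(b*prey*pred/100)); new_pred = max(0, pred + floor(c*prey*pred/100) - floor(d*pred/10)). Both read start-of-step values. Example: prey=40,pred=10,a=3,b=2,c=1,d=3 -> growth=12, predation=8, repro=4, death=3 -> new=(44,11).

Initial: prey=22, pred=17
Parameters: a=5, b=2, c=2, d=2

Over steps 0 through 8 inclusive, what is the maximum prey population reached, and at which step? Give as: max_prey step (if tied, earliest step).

Step 1: prey: 22+11-7=26; pred: 17+7-3=21
Step 2: prey: 26+13-10=29; pred: 21+10-4=27
Step 3: prey: 29+14-15=28; pred: 27+15-5=37
Step 4: prey: 28+14-20=22; pred: 37+20-7=50
Step 5: prey: 22+11-22=11; pred: 50+22-10=62
Step 6: prey: 11+5-13=3; pred: 62+13-12=63
Step 7: prey: 3+1-3=1; pred: 63+3-12=54
Step 8: prey: 1+0-1=0; pred: 54+1-10=45
Max prey = 29 at step 2

Answer: 29 2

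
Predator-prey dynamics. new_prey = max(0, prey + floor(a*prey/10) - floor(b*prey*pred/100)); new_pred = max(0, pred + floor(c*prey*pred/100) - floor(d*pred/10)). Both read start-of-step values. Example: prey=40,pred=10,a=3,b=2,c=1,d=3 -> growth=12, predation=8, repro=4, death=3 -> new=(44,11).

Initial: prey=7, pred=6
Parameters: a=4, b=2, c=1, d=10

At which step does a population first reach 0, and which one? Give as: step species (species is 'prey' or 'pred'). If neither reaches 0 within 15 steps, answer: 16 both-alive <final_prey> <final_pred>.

Step 1: prey: 7+2-0=9; pred: 6+0-6=0
First extinction: pred at step 1

Answer: 1 pred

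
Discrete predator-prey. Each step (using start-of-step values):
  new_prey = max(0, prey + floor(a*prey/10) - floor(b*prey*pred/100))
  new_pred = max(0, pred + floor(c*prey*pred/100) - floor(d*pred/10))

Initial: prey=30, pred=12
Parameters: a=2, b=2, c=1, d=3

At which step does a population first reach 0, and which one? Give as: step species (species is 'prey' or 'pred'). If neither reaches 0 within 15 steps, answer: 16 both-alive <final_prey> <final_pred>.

Answer: 16 both-alive 31 6

Derivation:
Step 1: prey: 30+6-7=29; pred: 12+3-3=12
Step 2: prey: 29+5-6=28; pred: 12+3-3=12
Step 3: prey: 28+5-6=27; pred: 12+3-3=12
Step 4: prey: 27+5-6=26; pred: 12+3-3=12
Step 5: prey: 26+5-6=25; pred: 12+3-3=12
Step 6: prey: 25+5-6=24; pred: 12+3-3=12
Step 7: prey: 24+4-5=23; pred: 12+2-3=11
Step 8: prey: 23+4-5=22; pred: 11+2-3=10
Step 9: prey: 22+4-4=22; pred: 10+2-3=9
Step 10: prey: 22+4-3=23; pred: 9+1-2=8
Step 11: prey: 23+4-3=24; pred: 8+1-2=7
Step 12: prey: 24+4-3=25; pred: 7+1-2=6
Step 13: prey: 25+5-3=27; pred: 6+1-1=6
Step 14: prey: 27+5-3=29; pred: 6+1-1=6
Step 15: prey: 29+5-3=31; pred: 6+1-1=6
No extinction within 15 steps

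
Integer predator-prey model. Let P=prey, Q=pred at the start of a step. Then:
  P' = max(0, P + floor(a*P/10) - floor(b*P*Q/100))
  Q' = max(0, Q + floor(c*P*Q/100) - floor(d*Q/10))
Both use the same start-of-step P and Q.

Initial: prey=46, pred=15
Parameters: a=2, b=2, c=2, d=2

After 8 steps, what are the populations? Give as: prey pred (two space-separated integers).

Answer: 0 25

Derivation:
Step 1: prey: 46+9-13=42; pred: 15+13-3=25
Step 2: prey: 42+8-21=29; pred: 25+21-5=41
Step 3: prey: 29+5-23=11; pred: 41+23-8=56
Step 4: prey: 11+2-12=1; pred: 56+12-11=57
Step 5: prey: 1+0-1=0; pred: 57+1-11=47
Step 6: prey: 0+0-0=0; pred: 47+0-9=38
Step 7: prey: 0+0-0=0; pred: 38+0-7=31
Step 8: prey: 0+0-0=0; pred: 31+0-6=25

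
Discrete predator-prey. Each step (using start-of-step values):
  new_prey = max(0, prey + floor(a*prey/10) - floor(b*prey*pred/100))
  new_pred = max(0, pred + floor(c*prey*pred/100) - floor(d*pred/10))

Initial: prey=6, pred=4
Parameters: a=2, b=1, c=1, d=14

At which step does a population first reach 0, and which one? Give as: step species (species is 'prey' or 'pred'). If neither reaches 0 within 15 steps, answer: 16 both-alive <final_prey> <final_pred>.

Step 1: prey: 6+1-0=7; pred: 4+0-5=0
First extinction: pred at step 1

Answer: 1 pred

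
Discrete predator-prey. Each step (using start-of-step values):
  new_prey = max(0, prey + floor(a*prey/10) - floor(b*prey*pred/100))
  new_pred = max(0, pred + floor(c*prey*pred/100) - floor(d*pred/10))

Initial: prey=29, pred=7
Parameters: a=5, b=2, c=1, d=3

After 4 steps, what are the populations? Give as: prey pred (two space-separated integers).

Step 1: prey: 29+14-4=39; pred: 7+2-2=7
Step 2: prey: 39+19-5=53; pred: 7+2-2=7
Step 3: prey: 53+26-7=72; pred: 7+3-2=8
Step 4: prey: 72+36-11=97; pred: 8+5-2=11

Answer: 97 11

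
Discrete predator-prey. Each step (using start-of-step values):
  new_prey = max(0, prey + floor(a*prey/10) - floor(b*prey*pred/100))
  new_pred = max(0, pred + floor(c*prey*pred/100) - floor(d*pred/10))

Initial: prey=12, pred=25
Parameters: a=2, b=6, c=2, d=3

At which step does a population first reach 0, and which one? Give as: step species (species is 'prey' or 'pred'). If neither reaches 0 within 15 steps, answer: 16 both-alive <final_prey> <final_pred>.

Step 1: prey: 12+2-18=0; pred: 25+6-7=24
First extinction: prey at step 1

Answer: 1 prey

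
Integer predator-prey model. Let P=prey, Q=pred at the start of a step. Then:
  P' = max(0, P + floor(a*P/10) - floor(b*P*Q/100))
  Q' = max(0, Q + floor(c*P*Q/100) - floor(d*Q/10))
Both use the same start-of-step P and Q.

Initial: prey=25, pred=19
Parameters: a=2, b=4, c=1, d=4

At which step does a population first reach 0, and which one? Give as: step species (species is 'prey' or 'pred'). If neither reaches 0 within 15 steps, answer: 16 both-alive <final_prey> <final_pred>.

Step 1: prey: 25+5-19=11; pred: 19+4-7=16
Step 2: prey: 11+2-7=6; pred: 16+1-6=11
Step 3: prey: 6+1-2=5; pred: 11+0-4=7
Step 4: prey: 5+1-1=5; pred: 7+0-2=5
Step 5: prey: 5+1-1=5; pred: 5+0-2=3
Step 6: prey: 5+1-0=6; pred: 3+0-1=2
Step 7: prey: 6+1-0=7; pred: 2+0-0=2
Step 8: prey: 7+1-0=8; pred: 2+0-0=2
Step 9: prey: 8+1-0=9; pred: 2+0-0=2
Step 10: prey: 9+1-0=10; pred: 2+0-0=2
Step 11: prey: 10+2-0=12; pred: 2+0-0=2
Step 12: prey: 12+2-0=14; pred: 2+0-0=2
Step 13: prey: 14+2-1=15; pred: 2+0-0=2
Step 14: prey: 15+3-1=17; pred: 2+0-0=2
Step 15: prey: 17+3-1=19; pred: 2+0-0=2
No extinction within 15 steps

Answer: 16 both-alive 19 2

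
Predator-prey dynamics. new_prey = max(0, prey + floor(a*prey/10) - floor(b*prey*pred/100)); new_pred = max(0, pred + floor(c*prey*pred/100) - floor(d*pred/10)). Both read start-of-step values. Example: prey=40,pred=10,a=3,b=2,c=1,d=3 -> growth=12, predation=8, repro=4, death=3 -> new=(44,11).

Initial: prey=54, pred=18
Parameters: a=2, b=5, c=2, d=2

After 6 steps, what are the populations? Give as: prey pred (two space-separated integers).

Answer: 0 16

Derivation:
Step 1: prey: 54+10-48=16; pred: 18+19-3=34
Step 2: prey: 16+3-27=0; pred: 34+10-6=38
Step 3: prey: 0+0-0=0; pred: 38+0-7=31
Step 4: prey: 0+0-0=0; pred: 31+0-6=25
Step 5: prey: 0+0-0=0; pred: 25+0-5=20
Step 6: prey: 0+0-0=0; pred: 20+0-4=16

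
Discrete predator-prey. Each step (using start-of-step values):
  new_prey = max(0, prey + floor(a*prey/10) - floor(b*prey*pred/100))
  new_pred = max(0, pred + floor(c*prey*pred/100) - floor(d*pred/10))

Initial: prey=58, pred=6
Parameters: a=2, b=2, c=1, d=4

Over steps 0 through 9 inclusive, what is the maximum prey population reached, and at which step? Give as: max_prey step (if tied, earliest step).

Step 1: prey: 58+11-6=63; pred: 6+3-2=7
Step 2: prey: 63+12-8=67; pred: 7+4-2=9
Step 3: prey: 67+13-12=68; pred: 9+6-3=12
Step 4: prey: 68+13-16=65; pred: 12+8-4=16
Step 5: prey: 65+13-20=58; pred: 16+10-6=20
Step 6: prey: 58+11-23=46; pred: 20+11-8=23
Step 7: prey: 46+9-21=34; pred: 23+10-9=24
Step 8: prey: 34+6-16=24; pred: 24+8-9=23
Step 9: prey: 24+4-11=17; pred: 23+5-9=19
Max prey = 68 at step 3

Answer: 68 3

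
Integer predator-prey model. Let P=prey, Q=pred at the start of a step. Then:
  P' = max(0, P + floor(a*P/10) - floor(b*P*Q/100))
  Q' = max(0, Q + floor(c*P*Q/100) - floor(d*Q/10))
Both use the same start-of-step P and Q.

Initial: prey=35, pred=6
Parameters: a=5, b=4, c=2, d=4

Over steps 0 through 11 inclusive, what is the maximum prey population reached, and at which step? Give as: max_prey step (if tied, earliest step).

Answer: 54 3

Derivation:
Step 1: prey: 35+17-8=44; pred: 6+4-2=8
Step 2: prey: 44+22-14=52; pred: 8+7-3=12
Step 3: prey: 52+26-24=54; pred: 12+12-4=20
Step 4: prey: 54+27-43=38; pred: 20+21-8=33
Step 5: prey: 38+19-50=7; pred: 33+25-13=45
Step 6: prey: 7+3-12=0; pred: 45+6-18=33
Step 7: prey: 0+0-0=0; pred: 33+0-13=20
Step 8: prey: 0+0-0=0; pred: 20+0-8=12
Step 9: prey: 0+0-0=0; pred: 12+0-4=8
Step 10: prey: 0+0-0=0; pred: 8+0-3=5
Step 11: prey: 0+0-0=0; pred: 5+0-2=3
Max prey = 54 at step 3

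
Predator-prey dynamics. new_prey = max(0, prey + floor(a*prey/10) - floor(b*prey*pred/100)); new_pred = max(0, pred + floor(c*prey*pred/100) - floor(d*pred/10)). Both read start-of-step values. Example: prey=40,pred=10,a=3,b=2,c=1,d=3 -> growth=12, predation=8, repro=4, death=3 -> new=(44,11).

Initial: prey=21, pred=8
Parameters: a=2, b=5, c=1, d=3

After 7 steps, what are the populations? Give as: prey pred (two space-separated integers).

Step 1: prey: 21+4-8=17; pred: 8+1-2=7
Step 2: prey: 17+3-5=15; pred: 7+1-2=6
Step 3: prey: 15+3-4=14; pred: 6+0-1=5
Step 4: prey: 14+2-3=13; pred: 5+0-1=4
Step 5: prey: 13+2-2=13; pred: 4+0-1=3
Step 6: prey: 13+2-1=14; pred: 3+0-0=3
Step 7: prey: 14+2-2=14; pred: 3+0-0=3

Answer: 14 3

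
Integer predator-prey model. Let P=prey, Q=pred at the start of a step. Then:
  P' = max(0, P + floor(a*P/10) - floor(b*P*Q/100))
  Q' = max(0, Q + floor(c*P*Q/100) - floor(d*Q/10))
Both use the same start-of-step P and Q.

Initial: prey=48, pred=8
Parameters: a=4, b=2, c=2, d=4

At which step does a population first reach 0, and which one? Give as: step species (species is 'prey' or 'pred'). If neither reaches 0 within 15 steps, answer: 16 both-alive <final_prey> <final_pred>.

Step 1: prey: 48+19-7=60; pred: 8+7-3=12
Step 2: prey: 60+24-14=70; pred: 12+14-4=22
Step 3: prey: 70+28-30=68; pred: 22+30-8=44
Step 4: prey: 68+27-59=36; pred: 44+59-17=86
Step 5: prey: 36+14-61=0; pred: 86+61-34=113
First extinction: prey at step 5

Answer: 5 prey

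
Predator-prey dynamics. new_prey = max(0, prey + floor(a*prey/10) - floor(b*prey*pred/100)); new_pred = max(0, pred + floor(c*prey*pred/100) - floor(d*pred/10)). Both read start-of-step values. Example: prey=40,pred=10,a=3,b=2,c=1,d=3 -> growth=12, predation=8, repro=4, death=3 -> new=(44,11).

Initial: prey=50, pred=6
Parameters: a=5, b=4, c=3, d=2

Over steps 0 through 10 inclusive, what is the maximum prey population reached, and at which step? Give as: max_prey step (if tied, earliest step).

Answer: 63 1

Derivation:
Step 1: prey: 50+25-12=63; pred: 6+9-1=14
Step 2: prey: 63+31-35=59; pred: 14+26-2=38
Step 3: prey: 59+29-89=0; pred: 38+67-7=98
Step 4: prey: 0+0-0=0; pred: 98+0-19=79
Step 5: prey: 0+0-0=0; pred: 79+0-15=64
Step 6: prey: 0+0-0=0; pred: 64+0-12=52
Step 7: prey: 0+0-0=0; pred: 52+0-10=42
Step 8: prey: 0+0-0=0; pred: 42+0-8=34
Step 9: prey: 0+0-0=0; pred: 34+0-6=28
Step 10: prey: 0+0-0=0; pred: 28+0-5=23
Max prey = 63 at step 1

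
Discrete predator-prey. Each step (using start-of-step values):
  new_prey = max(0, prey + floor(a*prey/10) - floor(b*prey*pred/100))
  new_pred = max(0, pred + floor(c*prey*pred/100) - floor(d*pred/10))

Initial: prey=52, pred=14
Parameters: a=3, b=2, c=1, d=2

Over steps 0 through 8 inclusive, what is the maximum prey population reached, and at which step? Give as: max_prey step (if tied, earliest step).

Answer: 53 1

Derivation:
Step 1: prey: 52+15-14=53; pred: 14+7-2=19
Step 2: prey: 53+15-20=48; pred: 19+10-3=26
Step 3: prey: 48+14-24=38; pred: 26+12-5=33
Step 4: prey: 38+11-25=24; pred: 33+12-6=39
Step 5: prey: 24+7-18=13; pred: 39+9-7=41
Step 6: prey: 13+3-10=6; pred: 41+5-8=38
Step 7: prey: 6+1-4=3; pred: 38+2-7=33
Step 8: prey: 3+0-1=2; pred: 33+0-6=27
Max prey = 53 at step 1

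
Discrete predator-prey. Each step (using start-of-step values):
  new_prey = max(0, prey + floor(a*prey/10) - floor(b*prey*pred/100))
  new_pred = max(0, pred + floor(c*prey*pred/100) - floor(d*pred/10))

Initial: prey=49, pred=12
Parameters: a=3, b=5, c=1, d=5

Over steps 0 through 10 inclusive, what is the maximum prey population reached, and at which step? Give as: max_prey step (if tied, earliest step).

Step 1: prey: 49+14-29=34; pred: 12+5-6=11
Step 2: prey: 34+10-18=26; pred: 11+3-5=9
Step 3: prey: 26+7-11=22; pred: 9+2-4=7
Step 4: prey: 22+6-7=21; pred: 7+1-3=5
Step 5: prey: 21+6-5=22; pred: 5+1-2=4
Step 6: prey: 22+6-4=24; pred: 4+0-2=2
Step 7: prey: 24+7-2=29; pred: 2+0-1=1
Step 8: prey: 29+8-1=36; pred: 1+0-0=1
Step 9: prey: 36+10-1=45; pred: 1+0-0=1
Step 10: prey: 45+13-2=56; pred: 1+0-0=1
Max prey = 56 at step 10

Answer: 56 10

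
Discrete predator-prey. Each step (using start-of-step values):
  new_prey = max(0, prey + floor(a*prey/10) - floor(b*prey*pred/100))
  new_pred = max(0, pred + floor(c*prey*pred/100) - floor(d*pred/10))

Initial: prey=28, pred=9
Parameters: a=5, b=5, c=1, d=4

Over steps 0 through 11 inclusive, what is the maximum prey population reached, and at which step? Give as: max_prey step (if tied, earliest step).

Step 1: prey: 28+14-12=30; pred: 9+2-3=8
Step 2: prey: 30+15-12=33; pred: 8+2-3=7
Step 3: prey: 33+16-11=38; pred: 7+2-2=7
Step 4: prey: 38+19-13=44; pred: 7+2-2=7
Step 5: prey: 44+22-15=51; pred: 7+3-2=8
Step 6: prey: 51+25-20=56; pred: 8+4-3=9
Step 7: prey: 56+28-25=59; pred: 9+5-3=11
Step 8: prey: 59+29-32=56; pred: 11+6-4=13
Step 9: prey: 56+28-36=48; pred: 13+7-5=15
Step 10: prey: 48+24-36=36; pred: 15+7-6=16
Step 11: prey: 36+18-28=26; pred: 16+5-6=15
Max prey = 59 at step 7

Answer: 59 7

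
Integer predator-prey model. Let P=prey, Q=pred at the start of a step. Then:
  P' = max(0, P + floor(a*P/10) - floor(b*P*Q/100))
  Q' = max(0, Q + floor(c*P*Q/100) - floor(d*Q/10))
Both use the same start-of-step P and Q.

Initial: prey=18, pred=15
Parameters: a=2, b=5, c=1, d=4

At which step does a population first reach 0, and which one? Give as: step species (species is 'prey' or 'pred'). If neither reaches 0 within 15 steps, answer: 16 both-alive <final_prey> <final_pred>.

Step 1: prey: 18+3-13=8; pred: 15+2-6=11
Step 2: prey: 8+1-4=5; pred: 11+0-4=7
Step 3: prey: 5+1-1=5; pred: 7+0-2=5
Step 4: prey: 5+1-1=5; pred: 5+0-2=3
Step 5: prey: 5+1-0=6; pred: 3+0-1=2
Step 6: prey: 6+1-0=7; pred: 2+0-0=2
Step 7: prey: 7+1-0=8; pred: 2+0-0=2
Step 8: prey: 8+1-0=9; pred: 2+0-0=2
Step 9: prey: 9+1-0=10; pred: 2+0-0=2
Step 10: prey: 10+2-1=11; pred: 2+0-0=2
Step 11: prey: 11+2-1=12; pred: 2+0-0=2
Step 12: prey: 12+2-1=13; pred: 2+0-0=2
Step 13: prey: 13+2-1=14; pred: 2+0-0=2
Step 14: prey: 14+2-1=15; pred: 2+0-0=2
Step 15: prey: 15+3-1=17; pred: 2+0-0=2
No extinction within 15 steps

Answer: 16 both-alive 17 2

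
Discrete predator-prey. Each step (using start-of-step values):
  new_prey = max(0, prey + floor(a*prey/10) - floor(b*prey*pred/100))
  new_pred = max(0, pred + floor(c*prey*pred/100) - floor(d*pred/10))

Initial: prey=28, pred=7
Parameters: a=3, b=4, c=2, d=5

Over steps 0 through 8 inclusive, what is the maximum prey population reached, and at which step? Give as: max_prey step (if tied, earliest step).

Step 1: prey: 28+8-7=29; pred: 7+3-3=7
Step 2: prey: 29+8-8=29; pred: 7+4-3=8
Step 3: prey: 29+8-9=28; pred: 8+4-4=8
Step 4: prey: 28+8-8=28; pred: 8+4-4=8
Step 5: prey: 28+8-8=28; pred: 8+4-4=8
Step 6: prey: 28+8-8=28; pred: 8+4-4=8
Step 7: prey: 28+8-8=28; pred: 8+4-4=8
Step 8: prey: 28+8-8=28; pred: 8+4-4=8
Max prey = 29 at step 1

Answer: 29 1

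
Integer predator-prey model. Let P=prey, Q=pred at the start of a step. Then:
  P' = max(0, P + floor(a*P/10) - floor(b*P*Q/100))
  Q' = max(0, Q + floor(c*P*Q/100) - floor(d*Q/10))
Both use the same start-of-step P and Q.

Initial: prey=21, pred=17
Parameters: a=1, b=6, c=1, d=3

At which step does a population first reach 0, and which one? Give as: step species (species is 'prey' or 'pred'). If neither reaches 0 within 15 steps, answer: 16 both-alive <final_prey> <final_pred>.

Answer: 16 both-alive 1 3

Derivation:
Step 1: prey: 21+2-21=2; pred: 17+3-5=15
Step 2: prey: 2+0-1=1; pred: 15+0-4=11
Step 3: prey: 1+0-0=1; pred: 11+0-3=8
Step 4: prey: 1+0-0=1; pred: 8+0-2=6
Step 5: prey: 1+0-0=1; pred: 6+0-1=5
Step 6: prey: 1+0-0=1; pred: 5+0-1=4
Step 7: prey: 1+0-0=1; pred: 4+0-1=3
Step 8: prey: 1+0-0=1; pred: 3+0-0=3
Steps 9-15: state stable at prey=1, pred=3 (no change)
No extinction within 15 steps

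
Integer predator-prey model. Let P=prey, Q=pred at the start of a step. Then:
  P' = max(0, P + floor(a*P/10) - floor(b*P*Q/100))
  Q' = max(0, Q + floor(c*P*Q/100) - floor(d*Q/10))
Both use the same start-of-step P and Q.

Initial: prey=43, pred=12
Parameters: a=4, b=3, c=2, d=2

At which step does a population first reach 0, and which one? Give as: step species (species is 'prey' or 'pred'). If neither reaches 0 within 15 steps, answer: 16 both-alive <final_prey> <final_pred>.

Step 1: prey: 43+17-15=45; pred: 12+10-2=20
Step 2: prey: 45+18-27=36; pred: 20+18-4=34
Step 3: prey: 36+14-36=14; pred: 34+24-6=52
Step 4: prey: 14+5-21=0; pred: 52+14-10=56
First extinction: prey at step 4

Answer: 4 prey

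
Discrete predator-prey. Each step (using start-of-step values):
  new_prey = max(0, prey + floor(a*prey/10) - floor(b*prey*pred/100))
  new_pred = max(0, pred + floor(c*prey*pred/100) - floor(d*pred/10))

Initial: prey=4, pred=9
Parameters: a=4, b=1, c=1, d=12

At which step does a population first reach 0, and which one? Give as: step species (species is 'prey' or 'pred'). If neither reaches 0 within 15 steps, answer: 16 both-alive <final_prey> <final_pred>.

Step 1: prey: 4+1-0=5; pred: 9+0-10=0
First extinction: pred at step 1

Answer: 1 pred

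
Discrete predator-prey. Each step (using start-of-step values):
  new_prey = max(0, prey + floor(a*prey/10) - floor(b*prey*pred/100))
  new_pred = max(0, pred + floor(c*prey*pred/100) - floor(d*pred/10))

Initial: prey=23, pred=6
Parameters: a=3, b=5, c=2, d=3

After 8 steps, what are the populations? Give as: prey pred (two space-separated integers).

Answer: 7 7

Derivation:
Step 1: prey: 23+6-6=23; pred: 6+2-1=7
Step 2: prey: 23+6-8=21; pred: 7+3-2=8
Step 3: prey: 21+6-8=19; pred: 8+3-2=9
Step 4: prey: 19+5-8=16; pred: 9+3-2=10
Step 5: prey: 16+4-8=12; pred: 10+3-3=10
Step 6: prey: 12+3-6=9; pred: 10+2-3=9
Step 7: prey: 9+2-4=7; pred: 9+1-2=8
Step 8: prey: 7+2-2=7; pred: 8+1-2=7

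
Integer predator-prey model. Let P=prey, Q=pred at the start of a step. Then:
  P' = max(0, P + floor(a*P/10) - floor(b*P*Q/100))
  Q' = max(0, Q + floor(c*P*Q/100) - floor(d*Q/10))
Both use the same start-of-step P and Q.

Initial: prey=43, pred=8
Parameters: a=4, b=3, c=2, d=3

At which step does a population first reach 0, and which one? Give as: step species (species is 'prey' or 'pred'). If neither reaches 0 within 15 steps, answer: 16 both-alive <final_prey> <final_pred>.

Answer: 5 prey

Derivation:
Step 1: prey: 43+17-10=50; pred: 8+6-2=12
Step 2: prey: 50+20-18=52; pred: 12+12-3=21
Step 3: prey: 52+20-32=40; pred: 21+21-6=36
Step 4: prey: 40+16-43=13; pred: 36+28-10=54
Step 5: prey: 13+5-21=0; pred: 54+14-16=52
First extinction: prey at step 5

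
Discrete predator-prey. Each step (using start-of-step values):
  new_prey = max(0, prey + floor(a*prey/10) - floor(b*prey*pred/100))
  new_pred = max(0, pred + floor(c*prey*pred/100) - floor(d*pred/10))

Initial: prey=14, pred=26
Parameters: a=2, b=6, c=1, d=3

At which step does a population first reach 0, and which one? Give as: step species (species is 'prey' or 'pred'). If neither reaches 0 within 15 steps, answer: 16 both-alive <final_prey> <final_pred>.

Answer: 1 prey

Derivation:
Step 1: prey: 14+2-21=0; pred: 26+3-7=22
First extinction: prey at step 1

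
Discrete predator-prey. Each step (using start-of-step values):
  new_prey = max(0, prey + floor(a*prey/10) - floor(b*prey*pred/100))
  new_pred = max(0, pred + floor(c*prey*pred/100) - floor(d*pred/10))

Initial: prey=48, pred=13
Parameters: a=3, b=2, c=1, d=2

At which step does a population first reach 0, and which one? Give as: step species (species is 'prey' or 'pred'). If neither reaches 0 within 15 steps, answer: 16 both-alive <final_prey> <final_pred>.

Step 1: prey: 48+14-12=50; pred: 13+6-2=17
Step 2: prey: 50+15-17=48; pred: 17+8-3=22
Step 3: prey: 48+14-21=41; pred: 22+10-4=28
Step 4: prey: 41+12-22=31; pred: 28+11-5=34
Step 5: prey: 31+9-21=19; pred: 34+10-6=38
Step 6: prey: 19+5-14=10; pred: 38+7-7=38
Step 7: prey: 10+3-7=6; pred: 38+3-7=34
Step 8: prey: 6+1-4=3; pred: 34+2-6=30
Step 9: prey: 3+0-1=2; pred: 30+0-6=24
Step 10: prey: 2+0-0=2; pred: 24+0-4=20
Step 11: prey: 2+0-0=2; pred: 20+0-4=16
Step 12: prey: 2+0-0=2; pred: 16+0-3=13
Step 13: prey: 2+0-0=2; pred: 13+0-2=11
Step 14: prey: 2+0-0=2; pred: 11+0-2=9
Step 15: prey: 2+0-0=2; pred: 9+0-1=8
No extinction within 15 steps

Answer: 16 both-alive 2 8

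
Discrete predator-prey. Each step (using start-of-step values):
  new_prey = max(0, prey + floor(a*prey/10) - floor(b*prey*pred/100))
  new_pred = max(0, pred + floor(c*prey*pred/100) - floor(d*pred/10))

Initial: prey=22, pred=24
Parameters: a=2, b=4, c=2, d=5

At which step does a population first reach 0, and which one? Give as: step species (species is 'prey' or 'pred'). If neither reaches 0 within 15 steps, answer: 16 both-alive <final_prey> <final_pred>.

Step 1: prey: 22+4-21=5; pred: 24+10-12=22
Step 2: prey: 5+1-4=2; pred: 22+2-11=13
Step 3: prey: 2+0-1=1; pred: 13+0-6=7
Step 4: prey: 1+0-0=1; pred: 7+0-3=4
Step 5: prey: 1+0-0=1; pred: 4+0-2=2
Step 6: prey: 1+0-0=1; pred: 2+0-1=1
Step 7: prey: 1+0-0=1; pred: 1+0-0=1
Steps 8-15: state stable at prey=1, pred=1 (no change)
No extinction within 15 steps

Answer: 16 both-alive 1 1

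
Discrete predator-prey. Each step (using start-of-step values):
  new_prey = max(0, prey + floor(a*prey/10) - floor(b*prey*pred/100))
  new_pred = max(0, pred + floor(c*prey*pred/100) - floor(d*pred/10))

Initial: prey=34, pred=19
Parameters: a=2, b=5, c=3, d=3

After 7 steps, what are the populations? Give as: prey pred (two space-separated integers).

Step 1: prey: 34+6-32=8; pred: 19+19-5=33
Step 2: prey: 8+1-13=0; pred: 33+7-9=31
Step 3: prey: 0+0-0=0; pred: 31+0-9=22
Step 4: prey: 0+0-0=0; pred: 22+0-6=16
Step 5: prey: 0+0-0=0; pred: 16+0-4=12
Step 6: prey: 0+0-0=0; pred: 12+0-3=9
Step 7: prey: 0+0-0=0; pred: 9+0-2=7

Answer: 0 7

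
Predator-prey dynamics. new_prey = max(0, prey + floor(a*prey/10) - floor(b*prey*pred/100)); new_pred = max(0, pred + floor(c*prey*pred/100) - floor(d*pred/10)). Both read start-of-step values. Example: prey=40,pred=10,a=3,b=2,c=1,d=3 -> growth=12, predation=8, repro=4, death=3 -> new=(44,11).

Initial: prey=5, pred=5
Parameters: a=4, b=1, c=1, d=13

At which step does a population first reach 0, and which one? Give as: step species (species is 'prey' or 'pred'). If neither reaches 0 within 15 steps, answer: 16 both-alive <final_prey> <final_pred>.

Answer: 1 pred

Derivation:
Step 1: prey: 5+2-0=7; pred: 5+0-6=0
First extinction: pred at step 1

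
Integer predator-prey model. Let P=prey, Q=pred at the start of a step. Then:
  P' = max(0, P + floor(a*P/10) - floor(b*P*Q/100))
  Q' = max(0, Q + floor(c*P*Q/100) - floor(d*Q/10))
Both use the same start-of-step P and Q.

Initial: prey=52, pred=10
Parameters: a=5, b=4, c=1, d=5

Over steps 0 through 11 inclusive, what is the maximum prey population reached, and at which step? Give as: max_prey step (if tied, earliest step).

Answer: 75 4

Derivation:
Step 1: prey: 52+26-20=58; pred: 10+5-5=10
Step 2: prey: 58+29-23=64; pred: 10+5-5=10
Step 3: prey: 64+32-25=71; pred: 10+6-5=11
Step 4: prey: 71+35-31=75; pred: 11+7-5=13
Step 5: prey: 75+37-39=73; pred: 13+9-6=16
Step 6: prey: 73+36-46=63; pred: 16+11-8=19
Step 7: prey: 63+31-47=47; pred: 19+11-9=21
Step 8: prey: 47+23-39=31; pred: 21+9-10=20
Step 9: prey: 31+15-24=22; pred: 20+6-10=16
Step 10: prey: 22+11-14=19; pred: 16+3-8=11
Step 11: prey: 19+9-8=20; pred: 11+2-5=8
Max prey = 75 at step 4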